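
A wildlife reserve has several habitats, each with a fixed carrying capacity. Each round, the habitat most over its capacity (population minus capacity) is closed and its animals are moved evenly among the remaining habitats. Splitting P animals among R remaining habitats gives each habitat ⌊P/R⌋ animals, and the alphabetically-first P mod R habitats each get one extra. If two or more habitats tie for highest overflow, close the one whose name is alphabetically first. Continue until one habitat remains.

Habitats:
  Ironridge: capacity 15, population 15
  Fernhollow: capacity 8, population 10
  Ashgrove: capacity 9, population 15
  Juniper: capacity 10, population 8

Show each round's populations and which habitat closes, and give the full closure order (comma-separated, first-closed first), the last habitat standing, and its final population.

Closure order: Ashgrove, Fernhollow, Ironridge
Last habitat: Juniper with 48 animals

Round 1: Ashgrove=15 Fernhollow=10 Ironridge=15 Juniper=8 → close Ashgrove (overflow 6)
  15÷3 = 5 each, +1 to first 0
Round 2: Fernhollow=15 Ironridge=20 Juniper=13 → close Fernhollow (overflow 7)
  15÷2 = 7 each, +1 to first 1
Round 3: Ironridge=28 Juniper=20 → close Ironridge (overflow 13)
  28÷1 = 28 each, +1 to first 0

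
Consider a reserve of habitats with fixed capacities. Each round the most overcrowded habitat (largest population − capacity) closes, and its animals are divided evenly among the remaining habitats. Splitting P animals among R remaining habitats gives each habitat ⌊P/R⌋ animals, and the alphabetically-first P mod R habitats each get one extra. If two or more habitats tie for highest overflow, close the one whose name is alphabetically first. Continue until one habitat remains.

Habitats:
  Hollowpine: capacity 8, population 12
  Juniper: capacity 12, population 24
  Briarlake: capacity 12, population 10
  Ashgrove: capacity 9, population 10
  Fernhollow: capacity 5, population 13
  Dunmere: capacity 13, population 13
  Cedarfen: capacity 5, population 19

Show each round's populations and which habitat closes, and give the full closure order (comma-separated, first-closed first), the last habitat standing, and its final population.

Closure order: Cedarfen, Juniper, Fernhollow, Ashgrove, Hollowpine, Briarlake
Last habitat: Dunmere with 101 animals

Round 1: Ashgrove=10 Briarlake=10 Cedarfen=19 Dunmere=13 Fernhollow=13 Hollowpine=12 Juniper=24 → close Cedarfen (overflow 14)
  19÷6 = 3 each, +1 to first 1
Round 2: Ashgrove=14 Briarlake=13 Dunmere=16 Fernhollow=16 Hollowpine=15 Juniper=27 → close Juniper (overflow 15)
  27÷5 = 5 each, +1 to first 2
Round 3: Ashgrove=20 Briarlake=19 Dunmere=21 Fernhollow=21 Hollowpine=20 → close Fernhollow (overflow 16)
  21÷4 = 5 each, +1 to first 1
Round 4: Ashgrove=26 Briarlake=24 Dunmere=26 Hollowpine=25 → close Ashgrove (overflow 17)
  26÷3 = 8 each, +1 to first 2
Round 5: Briarlake=33 Dunmere=35 Hollowpine=33 → close Hollowpine (overflow 25)
  33÷2 = 16 each, +1 to first 1
Round 6: Briarlake=50 Dunmere=51 → close Briarlake (overflow 38)
  50÷1 = 50 each, +1 to first 0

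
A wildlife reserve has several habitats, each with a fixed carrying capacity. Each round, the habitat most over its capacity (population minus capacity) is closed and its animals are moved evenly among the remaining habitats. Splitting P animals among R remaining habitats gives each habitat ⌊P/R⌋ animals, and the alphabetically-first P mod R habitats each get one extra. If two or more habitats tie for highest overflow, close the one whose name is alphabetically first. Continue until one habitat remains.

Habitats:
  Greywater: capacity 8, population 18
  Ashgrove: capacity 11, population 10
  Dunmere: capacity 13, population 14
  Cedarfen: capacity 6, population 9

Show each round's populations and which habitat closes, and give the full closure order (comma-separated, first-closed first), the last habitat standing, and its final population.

Round 1: Ashgrove=10 Cedarfen=9 Dunmere=14 Greywater=18 → close Greywater (overflow 10)
  18÷3 = 6 each, +1 to first 0
Round 2: Ashgrove=16 Cedarfen=15 Dunmere=20 → close Cedarfen (overflow 9)
  15÷2 = 7 each, +1 to first 1
Round 3: Ashgrove=24 Dunmere=27 → close Dunmere (overflow 14)
  27÷1 = 27 each, +1 to first 0

Closure order: Greywater, Cedarfen, Dunmere
Last habitat: Ashgrove with 51 animals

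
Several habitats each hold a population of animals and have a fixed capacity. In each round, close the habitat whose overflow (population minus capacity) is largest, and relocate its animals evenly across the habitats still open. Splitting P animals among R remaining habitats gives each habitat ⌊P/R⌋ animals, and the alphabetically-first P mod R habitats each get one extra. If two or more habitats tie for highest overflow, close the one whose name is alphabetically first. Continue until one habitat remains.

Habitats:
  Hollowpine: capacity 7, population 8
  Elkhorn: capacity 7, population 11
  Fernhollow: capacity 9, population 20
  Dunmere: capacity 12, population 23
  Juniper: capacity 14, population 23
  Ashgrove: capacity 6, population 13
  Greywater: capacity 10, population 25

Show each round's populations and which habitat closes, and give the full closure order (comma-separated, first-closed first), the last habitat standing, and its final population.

Round 1: Ashgrove=13 Dunmere=23 Elkhorn=11 Fernhollow=20 Greywater=25 Hollowpine=8 Juniper=23 → close Greywater (overflow 15)
  25÷6 = 4 each, +1 to first 1
Round 2: Ashgrove=18 Dunmere=27 Elkhorn=15 Fernhollow=24 Hollowpine=12 Juniper=27 → close Dunmere (overflow 15)
  27÷5 = 5 each, +1 to first 2
Round 3: Ashgrove=24 Elkhorn=21 Fernhollow=29 Hollowpine=17 Juniper=32 → close Fernhollow (overflow 20)
  29÷4 = 7 each, +1 to first 1
Round 4: Ashgrove=32 Elkhorn=28 Hollowpine=24 Juniper=39 → close Ashgrove (overflow 26)
  32÷3 = 10 each, +1 to first 2
Round 5: Elkhorn=39 Hollowpine=35 Juniper=49 → close Juniper (overflow 35)
  49÷2 = 24 each, +1 to first 1
Round 6: Elkhorn=64 Hollowpine=59 → close Elkhorn (overflow 57)
  64÷1 = 64 each, +1 to first 0

Closure order: Greywater, Dunmere, Fernhollow, Ashgrove, Juniper, Elkhorn
Last habitat: Hollowpine with 123 animals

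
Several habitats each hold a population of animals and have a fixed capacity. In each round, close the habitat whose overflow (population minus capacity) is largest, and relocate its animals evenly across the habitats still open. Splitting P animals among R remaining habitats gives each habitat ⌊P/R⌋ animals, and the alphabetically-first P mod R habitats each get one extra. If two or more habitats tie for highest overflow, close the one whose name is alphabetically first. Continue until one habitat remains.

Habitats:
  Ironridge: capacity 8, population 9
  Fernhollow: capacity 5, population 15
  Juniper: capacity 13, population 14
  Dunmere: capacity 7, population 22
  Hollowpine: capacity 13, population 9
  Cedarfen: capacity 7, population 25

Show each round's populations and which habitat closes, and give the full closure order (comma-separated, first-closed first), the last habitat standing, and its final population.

Closure order: Cedarfen, Dunmere, Fernhollow, Ironridge, Juniper
Last habitat: Hollowpine with 94 animals

Round 1: Cedarfen=25 Dunmere=22 Fernhollow=15 Hollowpine=9 Ironridge=9 Juniper=14 → close Cedarfen (overflow 18)
  25÷5 = 5 each, +1 to first 0
Round 2: Dunmere=27 Fernhollow=20 Hollowpine=14 Ironridge=14 Juniper=19 → close Dunmere (overflow 20)
  27÷4 = 6 each, +1 to first 3
Round 3: Fernhollow=27 Hollowpine=21 Ironridge=21 Juniper=25 → close Fernhollow (overflow 22)
  27÷3 = 9 each, +1 to first 0
Round 4: Hollowpine=30 Ironridge=30 Juniper=34 → close Ironridge (overflow 22)
  30÷2 = 15 each, +1 to first 0
Round 5: Hollowpine=45 Juniper=49 → close Juniper (overflow 36)
  49÷1 = 49 each, +1 to first 0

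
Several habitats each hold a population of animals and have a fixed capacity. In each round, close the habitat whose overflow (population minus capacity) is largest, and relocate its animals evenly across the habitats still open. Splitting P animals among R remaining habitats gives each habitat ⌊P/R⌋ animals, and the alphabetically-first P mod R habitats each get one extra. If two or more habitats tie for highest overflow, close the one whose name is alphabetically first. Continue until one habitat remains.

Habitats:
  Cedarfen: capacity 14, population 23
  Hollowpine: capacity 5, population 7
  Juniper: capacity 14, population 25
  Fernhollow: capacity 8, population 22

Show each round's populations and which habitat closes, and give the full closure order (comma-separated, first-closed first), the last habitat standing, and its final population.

Round 1: Cedarfen=23 Fernhollow=22 Hollowpine=7 Juniper=25 → close Fernhollow (overflow 14)
  22÷3 = 7 each, +1 to first 1
Round 2: Cedarfen=31 Hollowpine=14 Juniper=32 → close Juniper (overflow 18)
  32÷2 = 16 each, +1 to first 0
Round 3: Cedarfen=47 Hollowpine=30 → close Cedarfen (overflow 33)
  47÷1 = 47 each, +1 to first 0

Closure order: Fernhollow, Juniper, Cedarfen
Last habitat: Hollowpine with 77 animals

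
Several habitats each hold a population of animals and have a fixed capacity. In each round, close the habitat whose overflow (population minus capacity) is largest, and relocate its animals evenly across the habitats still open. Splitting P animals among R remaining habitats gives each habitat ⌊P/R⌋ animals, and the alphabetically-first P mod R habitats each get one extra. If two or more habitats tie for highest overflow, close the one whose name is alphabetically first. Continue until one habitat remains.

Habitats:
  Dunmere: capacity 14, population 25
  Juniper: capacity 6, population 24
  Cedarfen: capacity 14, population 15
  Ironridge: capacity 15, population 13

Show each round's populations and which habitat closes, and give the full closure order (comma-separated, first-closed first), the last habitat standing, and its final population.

Closure order: Juniper, Dunmere, Cedarfen
Last habitat: Ironridge with 77 animals

Round 1: Cedarfen=15 Dunmere=25 Ironridge=13 Juniper=24 → close Juniper (overflow 18)
  24÷3 = 8 each, +1 to first 0
Round 2: Cedarfen=23 Dunmere=33 Ironridge=21 → close Dunmere (overflow 19)
  33÷2 = 16 each, +1 to first 1
Round 3: Cedarfen=40 Ironridge=37 → close Cedarfen (overflow 26)
  40÷1 = 40 each, +1 to first 0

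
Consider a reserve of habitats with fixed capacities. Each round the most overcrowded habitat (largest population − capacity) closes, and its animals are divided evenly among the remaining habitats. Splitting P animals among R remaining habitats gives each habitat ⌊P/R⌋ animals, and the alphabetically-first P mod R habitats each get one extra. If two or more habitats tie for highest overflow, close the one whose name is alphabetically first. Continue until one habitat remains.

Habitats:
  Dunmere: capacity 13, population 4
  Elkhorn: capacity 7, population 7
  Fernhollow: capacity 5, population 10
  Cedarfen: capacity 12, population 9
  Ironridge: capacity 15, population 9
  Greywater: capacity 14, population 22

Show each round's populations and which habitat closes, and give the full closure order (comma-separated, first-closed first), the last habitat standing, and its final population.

Round 1: Cedarfen=9 Dunmere=4 Elkhorn=7 Fernhollow=10 Greywater=22 Ironridge=9 → close Greywater (overflow 8)
  22÷5 = 4 each, +1 to first 2
Round 2: Cedarfen=14 Dunmere=9 Elkhorn=11 Fernhollow=14 Ironridge=13 → close Fernhollow (overflow 9)
  14÷4 = 3 each, +1 to first 2
Round 3: Cedarfen=18 Dunmere=13 Elkhorn=14 Ironridge=16 → close Elkhorn (overflow 7)
  14÷3 = 4 each, +1 to first 2
Round 4: Cedarfen=23 Dunmere=18 Ironridge=20 → close Cedarfen (overflow 11)
  23÷2 = 11 each, +1 to first 1
Round 5: Dunmere=30 Ironridge=31 → close Dunmere (overflow 17)
  30÷1 = 30 each, +1 to first 0

Closure order: Greywater, Fernhollow, Elkhorn, Cedarfen, Dunmere
Last habitat: Ironridge with 61 animals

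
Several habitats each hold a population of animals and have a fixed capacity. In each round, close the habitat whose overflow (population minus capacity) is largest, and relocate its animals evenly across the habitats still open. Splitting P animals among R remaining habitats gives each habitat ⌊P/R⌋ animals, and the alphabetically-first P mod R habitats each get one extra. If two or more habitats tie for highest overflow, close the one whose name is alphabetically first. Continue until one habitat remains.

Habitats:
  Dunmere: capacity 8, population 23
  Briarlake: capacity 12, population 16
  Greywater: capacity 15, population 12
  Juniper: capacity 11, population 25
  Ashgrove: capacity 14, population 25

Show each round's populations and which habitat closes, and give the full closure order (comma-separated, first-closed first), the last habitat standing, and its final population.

Closure order: Dunmere, Juniper, Ashgrove, Briarlake
Last habitat: Greywater with 101 animals

Round 1: Ashgrove=25 Briarlake=16 Dunmere=23 Greywater=12 Juniper=25 → close Dunmere (overflow 15)
  23÷4 = 5 each, +1 to first 3
Round 2: Ashgrove=31 Briarlake=22 Greywater=18 Juniper=30 → close Juniper (overflow 19)
  30÷3 = 10 each, +1 to first 0
Round 3: Ashgrove=41 Briarlake=32 Greywater=28 → close Ashgrove (overflow 27)
  41÷2 = 20 each, +1 to first 1
Round 4: Briarlake=53 Greywater=48 → close Briarlake (overflow 41)
  53÷1 = 53 each, +1 to first 0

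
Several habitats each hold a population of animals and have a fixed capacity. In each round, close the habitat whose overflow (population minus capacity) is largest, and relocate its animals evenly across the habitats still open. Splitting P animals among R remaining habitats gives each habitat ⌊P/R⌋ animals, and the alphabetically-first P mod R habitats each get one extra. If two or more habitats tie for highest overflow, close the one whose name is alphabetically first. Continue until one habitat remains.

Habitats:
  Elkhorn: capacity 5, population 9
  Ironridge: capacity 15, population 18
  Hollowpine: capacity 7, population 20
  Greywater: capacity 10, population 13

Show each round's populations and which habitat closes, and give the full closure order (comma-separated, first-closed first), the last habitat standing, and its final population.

Round 1: Elkhorn=9 Greywater=13 Hollowpine=20 Ironridge=18 → close Hollowpine (overflow 13)
  20÷3 = 6 each, +1 to first 2
Round 2: Elkhorn=16 Greywater=20 Ironridge=24 → close Elkhorn (overflow 11)
  16÷2 = 8 each, +1 to first 0
Round 3: Greywater=28 Ironridge=32 → close Greywater (overflow 18)
  28÷1 = 28 each, +1 to first 0

Closure order: Hollowpine, Elkhorn, Greywater
Last habitat: Ironridge with 60 animals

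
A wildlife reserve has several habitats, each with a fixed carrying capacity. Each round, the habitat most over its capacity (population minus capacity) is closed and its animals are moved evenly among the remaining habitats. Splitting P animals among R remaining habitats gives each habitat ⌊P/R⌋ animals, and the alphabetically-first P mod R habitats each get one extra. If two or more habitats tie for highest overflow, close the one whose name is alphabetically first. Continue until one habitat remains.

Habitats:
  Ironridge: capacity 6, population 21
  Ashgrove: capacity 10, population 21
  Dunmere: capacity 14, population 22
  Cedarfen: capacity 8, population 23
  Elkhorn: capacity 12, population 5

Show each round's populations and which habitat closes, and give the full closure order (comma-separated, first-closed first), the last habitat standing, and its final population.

Round 1: Ashgrove=21 Cedarfen=23 Dunmere=22 Elkhorn=5 Ironridge=21 → close Cedarfen (overflow 15)
  23÷4 = 5 each, +1 to first 3
Round 2: Ashgrove=27 Dunmere=28 Elkhorn=11 Ironridge=26 → close Ironridge (overflow 20)
  26÷3 = 8 each, +1 to first 2
Round 3: Ashgrove=36 Dunmere=37 Elkhorn=19 → close Ashgrove (overflow 26)
  36÷2 = 18 each, +1 to first 0
Round 4: Dunmere=55 Elkhorn=37 → close Dunmere (overflow 41)
  55÷1 = 55 each, +1 to first 0

Closure order: Cedarfen, Ironridge, Ashgrove, Dunmere
Last habitat: Elkhorn with 92 animals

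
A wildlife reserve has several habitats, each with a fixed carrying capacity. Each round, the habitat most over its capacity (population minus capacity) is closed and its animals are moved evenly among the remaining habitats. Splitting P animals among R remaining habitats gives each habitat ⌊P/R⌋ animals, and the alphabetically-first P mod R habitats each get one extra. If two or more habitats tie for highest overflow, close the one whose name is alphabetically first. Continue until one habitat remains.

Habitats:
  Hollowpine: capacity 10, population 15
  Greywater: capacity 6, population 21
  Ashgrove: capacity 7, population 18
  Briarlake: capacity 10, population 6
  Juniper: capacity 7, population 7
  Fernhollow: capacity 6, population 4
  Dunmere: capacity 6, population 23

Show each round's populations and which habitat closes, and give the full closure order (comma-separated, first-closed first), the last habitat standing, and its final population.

Round 1: Ashgrove=18 Briarlake=6 Dunmere=23 Fernhollow=4 Greywater=21 Hollowpine=15 Juniper=7 → close Dunmere (overflow 17)
  23÷6 = 3 each, +1 to first 5
Round 2: Ashgrove=22 Briarlake=10 Fernhollow=8 Greywater=25 Hollowpine=19 Juniper=10 → close Greywater (overflow 19)
  25÷5 = 5 each, +1 to first 0
Round 3: Ashgrove=27 Briarlake=15 Fernhollow=13 Hollowpine=24 Juniper=15 → close Ashgrove (overflow 20)
  27÷4 = 6 each, +1 to first 3
Round 4: Briarlake=22 Fernhollow=20 Hollowpine=31 Juniper=21 → close Hollowpine (overflow 21)
  31÷3 = 10 each, +1 to first 1
Round 5: Briarlake=33 Fernhollow=30 Juniper=31 → close Fernhollow (overflow 24)
  30÷2 = 15 each, +1 to first 0
Round 6: Briarlake=48 Juniper=46 → close Juniper (overflow 39)
  46÷1 = 46 each, +1 to first 0

Closure order: Dunmere, Greywater, Ashgrove, Hollowpine, Fernhollow, Juniper
Last habitat: Briarlake with 94 animals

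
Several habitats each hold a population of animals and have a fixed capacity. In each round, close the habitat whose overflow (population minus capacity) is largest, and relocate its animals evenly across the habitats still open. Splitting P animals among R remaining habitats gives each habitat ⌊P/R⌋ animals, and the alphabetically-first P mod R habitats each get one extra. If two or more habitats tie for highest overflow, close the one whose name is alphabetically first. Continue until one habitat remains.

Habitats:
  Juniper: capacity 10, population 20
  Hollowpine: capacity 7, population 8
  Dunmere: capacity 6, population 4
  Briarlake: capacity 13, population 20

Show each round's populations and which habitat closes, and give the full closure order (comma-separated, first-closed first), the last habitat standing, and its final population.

Closure order: Juniper, Briarlake, Hollowpine
Last habitat: Dunmere with 52 animals

Round 1: Briarlake=20 Dunmere=4 Hollowpine=8 Juniper=20 → close Juniper (overflow 10)
  20÷3 = 6 each, +1 to first 2
Round 2: Briarlake=27 Dunmere=11 Hollowpine=14 → close Briarlake (overflow 14)
  27÷2 = 13 each, +1 to first 1
Round 3: Dunmere=25 Hollowpine=27 → close Hollowpine (overflow 20)
  27÷1 = 27 each, +1 to first 0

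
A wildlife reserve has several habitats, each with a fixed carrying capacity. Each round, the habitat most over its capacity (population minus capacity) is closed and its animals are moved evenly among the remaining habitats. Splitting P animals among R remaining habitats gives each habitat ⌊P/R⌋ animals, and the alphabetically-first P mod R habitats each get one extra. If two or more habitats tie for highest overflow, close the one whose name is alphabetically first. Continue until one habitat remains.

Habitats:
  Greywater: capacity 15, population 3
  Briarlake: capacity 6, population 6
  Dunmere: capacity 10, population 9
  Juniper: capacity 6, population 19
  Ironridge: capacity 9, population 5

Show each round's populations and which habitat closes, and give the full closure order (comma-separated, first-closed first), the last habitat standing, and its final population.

Round 1: Briarlake=6 Dunmere=9 Greywater=3 Ironridge=5 Juniper=19 → close Juniper (overflow 13)
  19÷4 = 4 each, +1 to first 3
Round 2: Briarlake=11 Dunmere=14 Greywater=8 Ironridge=9 → close Briarlake (overflow 5)
  11÷3 = 3 each, +1 to first 2
Round 3: Dunmere=18 Greywater=12 Ironridge=12 → close Dunmere (overflow 8)
  18÷2 = 9 each, +1 to first 0
Round 4: Greywater=21 Ironridge=21 → close Ironridge (overflow 12)
  21÷1 = 21 each, +1 to first 0

Closure order: Juniper, Briarlake, Dunmere, Ironridge
Last habitat: Greywater with 42 animals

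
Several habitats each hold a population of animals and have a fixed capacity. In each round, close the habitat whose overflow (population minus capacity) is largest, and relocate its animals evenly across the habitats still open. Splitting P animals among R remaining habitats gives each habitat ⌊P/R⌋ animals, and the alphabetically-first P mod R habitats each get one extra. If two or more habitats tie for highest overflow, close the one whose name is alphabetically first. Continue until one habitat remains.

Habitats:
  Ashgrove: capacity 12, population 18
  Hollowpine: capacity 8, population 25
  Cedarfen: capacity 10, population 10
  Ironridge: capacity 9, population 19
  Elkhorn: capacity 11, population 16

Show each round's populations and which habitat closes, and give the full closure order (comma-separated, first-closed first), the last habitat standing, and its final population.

Round 1: Ashgrove=18 Cedarfen=10 Elkhorn=16 Hollowpine=25 Ironridge=19 → close Hollowpine (overflow 17)
  25÷4 = 6 each, +1 to first 1
Round 2: Ashgrove=25 Cedarfen=16 Elkhorn=22 Ironridge=25 → close Ironridge (overflow 16)
  25÷3 = 8 each, +1 to first 1
Round 3: Ashgrove=34 Cedarfen=24 Elkhorn=30 → close Ashgrove (overflow 22)
  34÷2 = 17 each, +1 to first 0
Round 4: Cedarfen=41 Elkhorn=47 → close Elkhorn (overflow 36)
  47÷1 = 47 each, +1 to first 0

Closure order: Hollowpine, Ironridge, Ashgrove, Elkhorn
Last habitat: Cedarfen with 88 animals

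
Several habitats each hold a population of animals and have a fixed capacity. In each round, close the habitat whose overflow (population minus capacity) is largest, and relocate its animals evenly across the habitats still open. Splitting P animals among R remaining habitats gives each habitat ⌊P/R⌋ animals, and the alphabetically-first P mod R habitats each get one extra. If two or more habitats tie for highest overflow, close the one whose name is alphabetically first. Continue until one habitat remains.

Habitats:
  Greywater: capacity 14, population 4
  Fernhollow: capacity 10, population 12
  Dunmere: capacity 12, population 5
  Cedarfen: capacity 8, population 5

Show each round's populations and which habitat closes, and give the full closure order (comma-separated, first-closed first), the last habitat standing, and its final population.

Closure order: Fernhollow, Cedarfen, Dunmere
Last habitat: Greywater with 26 animals

Round 1: Cedarfen=5 Dunmere=5 Fernhollow=12 Greywater=4 → close Fernhollow (overflow 2)
  12÷3 = 4 each, +1 to first 0
Round 2: Cedarfen=9 Dunmere=9 Greywater=8 → close Cedarfen (overflow 1)
  9÷2 = 4 each, +1 to first 1
Round 3: Dunmere=14 Greywater=12 → close Dunmere (overflow 2)
  14÷1 = 14 each, +1 to first 0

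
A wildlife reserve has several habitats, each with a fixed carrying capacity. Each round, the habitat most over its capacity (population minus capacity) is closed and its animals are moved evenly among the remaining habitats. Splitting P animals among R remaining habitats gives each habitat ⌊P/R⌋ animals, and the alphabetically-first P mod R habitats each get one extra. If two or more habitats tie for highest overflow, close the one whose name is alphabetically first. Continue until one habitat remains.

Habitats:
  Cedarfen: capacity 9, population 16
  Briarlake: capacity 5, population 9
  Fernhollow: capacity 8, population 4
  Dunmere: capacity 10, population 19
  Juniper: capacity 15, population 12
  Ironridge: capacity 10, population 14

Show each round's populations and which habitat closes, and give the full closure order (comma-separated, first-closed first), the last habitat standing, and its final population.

Round 1: Briarlake=9 Cedarfen=16 Dunmere=19 Fernhollow=4 Ironridge=14 Juniper=12 → close Dunmere (overflow 9)
  19÷5 = 3 each, +1 to first 4
Round 2: Briarlake=13 Cedarfen=20 Fernhollow=8 Ironridge=18 Juniper=15 → close Cedarfen (overflow 11)
  20÷4 = 5 each, +1 to first 0
Round 3: Briarlake=18 Fernhollow=13 Ironridge=23 Juniper=20 → close Briarlake (overflow 13)
  18÷3 = 6 each, +1 to first 0
Round 4: Fernhollow=19 Ironridge=29 Juniper=26 → close Ironridge (overflow 19)
  29÷2 = 14 each, +1 to first 1
Round 5: Fernhollow=34 Juniper=40 → close Fernhollow (overflow 26)
  34÷1 = 34 each, +1 to first 0

Closure order: Dunmere, Cedarfen, Briarlake, Ironridge, Fernhollow
Last habitat: Juniper with 74 animals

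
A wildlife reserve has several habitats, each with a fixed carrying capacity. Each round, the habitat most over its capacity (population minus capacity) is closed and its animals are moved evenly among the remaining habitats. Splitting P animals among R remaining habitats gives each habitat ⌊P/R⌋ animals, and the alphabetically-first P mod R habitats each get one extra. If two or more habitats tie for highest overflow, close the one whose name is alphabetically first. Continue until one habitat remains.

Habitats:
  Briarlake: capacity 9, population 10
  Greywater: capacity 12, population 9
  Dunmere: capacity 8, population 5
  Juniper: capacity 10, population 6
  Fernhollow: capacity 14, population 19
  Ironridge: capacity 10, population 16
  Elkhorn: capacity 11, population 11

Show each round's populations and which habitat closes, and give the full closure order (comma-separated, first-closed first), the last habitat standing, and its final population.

Round 1: Briarlake=10 Dunmere=5 Elkhorn=11 Fernhollow=19 Greywater=9 Ironridge=16 Juniper=6 → close Ironridge (overflow 6)
  16÷6 = 2 each, +1 to first 4
Round 2: Briarlake=13 Dunmere=8 Elkhorn=14 Fernhollow=22 Greywater=11 Juniper=8 → close Fernhollow (overflow 8)
  22÷5 = 4 each, +1 to first 2
Round 3: Briarlake=18 Dunmere=13 Elkhorn=18 Greywater=15 Juniper=12 → close Briarlake (overflow 9)
  18÷4 = 4 each, +1 to first 2
Round 4: Dunmere=18 Elkhorn=23 Greywater=19 Juniper=16 → close Elkhorn (overflow 12)
  23÷3 = 7 each, +1 to first 2
Round 5: Dunmere=26 Greywater=27 Juniper=23 → close Dunmere (overflow 18)
  26÷2 = 13 each, +1 to first 0
Round 6: Greywater=40 Juniper=36 → close Greywater (overflow 28)
  40÷1 = 40 each, +1 to first 0

Closure order: Ironridge, Fernhollow, Briarlake, Elkhorn, Dunmere, Greywater
Last habitat: Juniper with 76 animals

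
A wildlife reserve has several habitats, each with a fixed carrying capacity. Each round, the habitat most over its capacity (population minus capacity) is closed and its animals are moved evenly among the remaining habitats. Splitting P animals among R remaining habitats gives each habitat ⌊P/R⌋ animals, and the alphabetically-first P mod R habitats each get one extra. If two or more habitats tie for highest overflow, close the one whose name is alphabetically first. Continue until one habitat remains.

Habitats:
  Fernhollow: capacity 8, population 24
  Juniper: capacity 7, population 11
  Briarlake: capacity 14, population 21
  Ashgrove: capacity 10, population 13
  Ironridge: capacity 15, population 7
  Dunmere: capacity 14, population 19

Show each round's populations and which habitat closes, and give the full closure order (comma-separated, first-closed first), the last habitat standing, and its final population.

Round 1: Ashgrove=13 Briarlake=21 Dunmere=19 Fernhollow=24 Ironridge=7 Juniper=11 → close Fernhollow (overflow 16)
  24÷5 = 4 each, +1 to first 4
Round 2: Ashgrove=18 Briarlake=26 Dunmere=24 Ironridge=12 Juniper=15 → close Briarlake (overflow 12)
  26÷4 = 6 each, +1 to first 2
Round 3: Ashgrove=25 Dunmere=31 Ironridge=18 Juniper=21 → close Dunmere (overflow 17)
  31÷3 = 10 each, +1 to first 1
Round 4: Ashgrove=36 Ironridge=28 Juniper=31 → close Ashgrove (overflow 26)
  36÷2 = 18 each, +1 to first 0
Round 5: Ironridge=46 Juniper=49 → close Juniper (overflow 42)
  49÷1 = 49 each, +1 to first 0

Closure order: Fernhollow, Briarlake, Dunmere, Ashgrove, Juniper
Last habitat: Ironridge with 95 animals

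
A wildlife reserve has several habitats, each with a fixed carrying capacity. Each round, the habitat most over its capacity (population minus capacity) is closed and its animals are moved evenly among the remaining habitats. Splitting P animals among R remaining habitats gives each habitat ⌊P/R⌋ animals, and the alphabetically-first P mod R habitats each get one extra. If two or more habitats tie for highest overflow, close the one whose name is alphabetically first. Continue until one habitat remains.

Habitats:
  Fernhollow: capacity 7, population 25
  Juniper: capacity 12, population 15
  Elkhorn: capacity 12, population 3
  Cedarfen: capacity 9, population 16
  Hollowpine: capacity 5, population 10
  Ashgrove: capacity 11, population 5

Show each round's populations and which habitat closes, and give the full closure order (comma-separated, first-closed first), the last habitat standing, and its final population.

Round 1: Ashgrove=5 Cedarfen=16 Elkhorn=3 Fernhollow=25 Hollowpine=10 Juniper=15 → close Fernhollow (overflow 18)
  25÷5 = 5 each, +1 to first 0
Round 2: Ashgrove=10 Cedarfen=21 Elkhorn=8 Hollowpine=15 Juniper=20 → close Cedarfen (overflow 12)
  21÷4 = 5 each, +1 to first 1
Round 3: Ashgrove=16 Elkhorn=13 Hollowpine=20 Juniper=25 → close Hollowpine (overflow 15)
  20÷3 = 6 each, +1 to first 2
Round 4: Ashgrove=23 Elkhorn=20 Juniper=31 → close Juniper (overflow 19)
  31÷2 = 15 each, +1 to first 1
Round 5: Ashgrove=39 Elkhorn=35 → close Ashgrove (overflow 28)
  39÷1 = 39 each, +1 to first 0

Closure order: Fernhollow, Cedarfen, Hollowpine, Juniper, Ashgrove
Last habitat: Elkhorn with 74 animals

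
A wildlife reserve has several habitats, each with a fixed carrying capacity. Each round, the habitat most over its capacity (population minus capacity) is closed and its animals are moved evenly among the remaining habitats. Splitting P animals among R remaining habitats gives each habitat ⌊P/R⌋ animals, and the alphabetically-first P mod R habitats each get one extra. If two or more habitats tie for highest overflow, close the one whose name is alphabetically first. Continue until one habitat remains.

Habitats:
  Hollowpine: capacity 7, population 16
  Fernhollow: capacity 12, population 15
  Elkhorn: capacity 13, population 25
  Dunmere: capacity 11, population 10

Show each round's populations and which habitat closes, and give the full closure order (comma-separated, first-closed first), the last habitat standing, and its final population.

Round 1: Dunmere=10 Elkhorn=25 Fernhollow=15 Hollowpine=16 → close Elkhorn (overflow 12)
  25÷3 = 8 each, +1 to first 1
Round 2: Dunmere=19 Fernhollow=23 Hollowpine=24 → close Hollowpine (overflow 17)
  24÷2 = 12 each, +1 to first 0
Round 3: Dunmere=31 Fernhollow=35 → close Fernhollow (overflow 23)
  35÷1 = 35 each, +1 to first 0

Closure order: Elkhorn, Hollowpine, Fernhollow
Last habitat: Dunmere with 66 animals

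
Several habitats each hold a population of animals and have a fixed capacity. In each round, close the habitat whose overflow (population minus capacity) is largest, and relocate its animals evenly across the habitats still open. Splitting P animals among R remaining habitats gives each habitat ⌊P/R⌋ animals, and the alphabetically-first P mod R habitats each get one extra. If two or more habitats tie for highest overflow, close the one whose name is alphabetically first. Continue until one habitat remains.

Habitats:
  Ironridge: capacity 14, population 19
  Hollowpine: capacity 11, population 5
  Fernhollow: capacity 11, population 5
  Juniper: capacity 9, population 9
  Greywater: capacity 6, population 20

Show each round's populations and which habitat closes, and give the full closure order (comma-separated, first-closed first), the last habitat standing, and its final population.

Round 1: Fernhollow=5 Greywater=20 Hollowpine=5 Ironridge=19 Juniper=9 → close Greywater (overflow 14)
  20÷4 = 5 each, +1 to first 0
Round 2: Fernhollow=10 Hollowpine=10 Ironridge=24 Juniper=14 → close Ironridge (overflow 10)
  24÷3 = 8 each, +1 to first 0
Round 3: Fernhollow=18 Hollowpine=18 Juniper=22 → close Juniper (overflow 13)
  22÷2 = 11 each, +1 to first 0
Round 4: Fernhollow=29 Hollowpine=29 → close Fernhollow (overflow 18)
  29÷1 = 29 each, +1 to first 0

Closure order: Greywater, Ironridge, Juniper, Fernhollow
Last habitat: Hollowpine with 58 animals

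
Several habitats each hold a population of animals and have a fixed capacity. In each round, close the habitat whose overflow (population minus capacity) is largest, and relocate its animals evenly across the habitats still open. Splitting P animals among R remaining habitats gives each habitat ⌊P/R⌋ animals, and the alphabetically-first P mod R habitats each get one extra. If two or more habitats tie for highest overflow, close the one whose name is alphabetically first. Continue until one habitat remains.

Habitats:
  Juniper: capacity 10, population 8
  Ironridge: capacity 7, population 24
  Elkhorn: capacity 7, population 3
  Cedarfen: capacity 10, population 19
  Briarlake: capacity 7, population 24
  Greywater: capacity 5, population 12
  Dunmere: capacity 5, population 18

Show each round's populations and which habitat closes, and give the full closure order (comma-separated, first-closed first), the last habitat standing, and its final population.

Closure order: Briarlake, Ironridge, Dunmere, Cedarfen, Greywater, Juniper
Last habitat: Elkhorn with 108 animals

Round 1: Briarlake=24 Cedarfen=19 Dunmere=18 Elkhorn=3 Greywater=12 Ironridge=24 Juniper=8 → close Briarlake (overflow 17)
  24÷6 = 4 each, +1 to first 0
Round 2: Cedarfen=23 Dunmere=22 Elkhorn=7 Greywater=16 Ironridge=28 Juniper=12 → close Ironridge (overflow 21)
  28÷5 = 5 each, +1 to first 3
Round 3: Cedarfen=29 Dunmere=28 Elkhorn=13 Greywater=21 Juniper=17 → close Dunmere (overflow 23)
  28÷4 = 7 each, +1 to first 0
Round 4: Cedarfen=36 Elkhorn=20 Greywater=28 Juniper=24 → close Cedarfen (overflow 26)
  36÷3 = 12 each, +1 to first 0
Round 5: Elkhorn=32 Greywater=40 Juniper=36 → close Greywater (overflow 35)
  40÷2 = 20 each, +1 to first 0
Round 6: Elkhorn=52 Juniper=56 → close Juniper (overflow 46)
  56÷1 = 56 each, +1 to first 0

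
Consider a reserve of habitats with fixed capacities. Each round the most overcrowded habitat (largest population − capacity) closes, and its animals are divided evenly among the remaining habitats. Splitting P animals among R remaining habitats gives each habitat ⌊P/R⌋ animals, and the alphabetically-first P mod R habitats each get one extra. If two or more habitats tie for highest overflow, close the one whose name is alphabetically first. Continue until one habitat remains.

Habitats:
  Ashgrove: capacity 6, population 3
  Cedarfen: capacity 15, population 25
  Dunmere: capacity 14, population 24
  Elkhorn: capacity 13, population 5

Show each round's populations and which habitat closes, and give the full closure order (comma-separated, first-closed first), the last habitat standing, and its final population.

Closure order: Cedarfen, Dunmere, Ashgrove
Last habitat: Elkhorn with 57 animals

Round 1: Ashgrove=3 Cedarfen=25 Dunmere=24 Elkhorn=5 → close Cedarfen (overflow 10)
  25÷3 = 8 each, +1 to first 1
Round 2: Ashgrove=12 Dunmere=32 Elkhorn=13 → close Dunmere (overflow 18)
  32÷2 = 16 each, +1 to first 0
Round 3: Ashgrove=28 Elkhorn=29 → close Ashgrove (overflow 22)
  28÷1 = 28 each, +1 to first 0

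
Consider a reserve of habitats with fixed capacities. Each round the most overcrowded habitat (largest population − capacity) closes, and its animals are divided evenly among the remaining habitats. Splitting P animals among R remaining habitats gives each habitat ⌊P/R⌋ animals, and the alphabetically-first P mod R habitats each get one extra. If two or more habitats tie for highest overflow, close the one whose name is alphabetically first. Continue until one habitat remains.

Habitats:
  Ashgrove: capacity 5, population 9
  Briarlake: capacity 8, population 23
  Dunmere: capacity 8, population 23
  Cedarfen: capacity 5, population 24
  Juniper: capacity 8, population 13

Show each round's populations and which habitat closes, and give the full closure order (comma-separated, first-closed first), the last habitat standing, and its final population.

Round 1: Ashgrove=9 Briarlake=23 Cedarfen=24 Dunmere=23 Juniper=13 → close Cedarfen (overflow 19)
  24÷4 = 6 each, +1 to first 0
Round 2: Ashgrove=15 Briarlake=29 Dunmere=29 Juniper=19 → close Briarlake (overflow 21)
  29÷3 = 9 each, +1 to first 2
Round 3: Ashgrove=25 Dunmere=39 Juniper=28 → close Dunmere (overflow 31)
  39÷2 = 19 each, +1 to first 1
Round 4: Ashgrove=45 Juniper=47 → close Ashgrove (overflow 40)
  45÷1 = 45 each, +1 to first 0

Closure order: Cedarfen, Briarlake, Dunmere, Ashgrove
Last habitat: Juniper with 92 animals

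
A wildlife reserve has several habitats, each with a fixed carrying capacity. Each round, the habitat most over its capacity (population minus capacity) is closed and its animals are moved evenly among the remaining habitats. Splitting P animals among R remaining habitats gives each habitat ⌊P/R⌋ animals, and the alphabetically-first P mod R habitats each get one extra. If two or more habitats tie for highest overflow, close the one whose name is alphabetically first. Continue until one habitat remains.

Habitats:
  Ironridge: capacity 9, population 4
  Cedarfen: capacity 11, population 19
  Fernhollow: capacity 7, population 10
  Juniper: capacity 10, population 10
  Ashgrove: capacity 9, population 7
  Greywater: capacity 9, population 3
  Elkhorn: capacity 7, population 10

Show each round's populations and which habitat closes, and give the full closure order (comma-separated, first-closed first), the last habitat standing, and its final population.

Closure order: Cedarfen, Elkhorn, Fernhollow, Ashgrove, Juniper, Greywater
Last habitat: Ironridge with 63 animals

Round 1: Ashgrove=7 Cedarfen=19 Elkhorn=10 Fernhollow=10 Greywater=3 Ironridge=4 Juniper=10 → close Cedarfen (overflow 8)
  19÷6 = 3 each, +1 to first 1
Round 2: Ashgrove=11 Elkhorn=13 Fernhollow=13 Greywater=6 Ironridge=7 Juniper=13 → close Elkhorn (overflow 6)
  13÷5 = 2 each, +1 to first 3
Round 3: Ashgrove=14 Fernhollow=16 Greywater=9 Ironridge=9 Juniper=15 → close Fernhollow (overflow 9)
  16÷4 = 4 each, +1 to first 0
Round 4: Ashgrove=18 Greywater=13 Ironridge=13 Juniper=19 → close Ashgrove (overflow 9)
  18÷3 = 6 each, +1 to first 0
Round 5: Greywater=19 Ironridge=19 Juniper=25 → close Juniper (overflow 15)
  25÷2 = 12 each, +1 to first 1
Round 6: Greywater=32 Ironridge=31 → close Greywater (overflow 23)
  32÷1 = 32 each, +1 to first 0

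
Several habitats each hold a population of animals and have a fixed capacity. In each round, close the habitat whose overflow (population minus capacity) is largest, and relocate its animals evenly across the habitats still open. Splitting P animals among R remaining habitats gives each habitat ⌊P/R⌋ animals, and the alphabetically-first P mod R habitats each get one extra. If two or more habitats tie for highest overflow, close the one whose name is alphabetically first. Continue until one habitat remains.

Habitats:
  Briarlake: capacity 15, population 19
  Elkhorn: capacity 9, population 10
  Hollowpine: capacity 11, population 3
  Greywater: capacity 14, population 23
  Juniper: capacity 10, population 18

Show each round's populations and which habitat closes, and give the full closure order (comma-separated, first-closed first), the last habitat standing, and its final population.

Round 1: Briarlake=19 Elkhorn=10 Greywater=23 Hollowpine=3 Juniper=18 → close Greywater (overflow 9)
  23÷4 = 5 each, +1 to first 3
Round 2: Briarlake=25 Elkhorn=16 Hollowpine=9 Juniper=23 → close Juniper (overflow 13)
  23÷3 = 7 each, +1 to first 2
Round 3: Briarlake=33 Elkhorn=24 Hollowpine=16 → close Briarlake (overflow 18)
  33÷2 = 16 each, +1 to first 1
Round 4: Elkhorn=41 Hollowpine=32 → close Elkhorn (overflow 32)
  41÷1 = 41 each, +1 to first 0

Closure order: Greywater, Juniper, Briarlake, Elkhorn
Last habitat: Hollowpine with 73 animals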